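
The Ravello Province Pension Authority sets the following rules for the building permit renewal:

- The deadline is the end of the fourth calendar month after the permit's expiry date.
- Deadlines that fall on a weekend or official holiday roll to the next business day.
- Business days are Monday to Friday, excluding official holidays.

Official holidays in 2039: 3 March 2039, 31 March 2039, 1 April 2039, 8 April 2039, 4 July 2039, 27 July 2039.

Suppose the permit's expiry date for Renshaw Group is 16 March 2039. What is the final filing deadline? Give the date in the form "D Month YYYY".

4 months after 16 March 2039 falls in July 2039; the last day of that month is 31 July 2039.
Because 31 July 2039 is a Sunday, the deadline becomes 1 August 2039 (Monday).
So the filing is due 1 August 2039.

1 August 2039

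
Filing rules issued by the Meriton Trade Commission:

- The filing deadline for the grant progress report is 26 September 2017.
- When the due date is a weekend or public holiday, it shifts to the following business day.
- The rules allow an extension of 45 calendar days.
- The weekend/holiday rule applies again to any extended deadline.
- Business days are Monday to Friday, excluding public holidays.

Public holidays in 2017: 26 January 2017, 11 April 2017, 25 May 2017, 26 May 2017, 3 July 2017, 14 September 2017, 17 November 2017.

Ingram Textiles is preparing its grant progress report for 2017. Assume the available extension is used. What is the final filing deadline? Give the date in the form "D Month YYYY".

10 November 2017

The statutory due date is 26 September 2017.
26 September 2017 is a Tuesday and not a listed holiday, so it stands.
With the 45-day extension, 26 September 2017 becomes 10 November 2017.
10 November 2017 is a Friday and not a listed holiday, so it stands.
Deadline: 10 November 2017.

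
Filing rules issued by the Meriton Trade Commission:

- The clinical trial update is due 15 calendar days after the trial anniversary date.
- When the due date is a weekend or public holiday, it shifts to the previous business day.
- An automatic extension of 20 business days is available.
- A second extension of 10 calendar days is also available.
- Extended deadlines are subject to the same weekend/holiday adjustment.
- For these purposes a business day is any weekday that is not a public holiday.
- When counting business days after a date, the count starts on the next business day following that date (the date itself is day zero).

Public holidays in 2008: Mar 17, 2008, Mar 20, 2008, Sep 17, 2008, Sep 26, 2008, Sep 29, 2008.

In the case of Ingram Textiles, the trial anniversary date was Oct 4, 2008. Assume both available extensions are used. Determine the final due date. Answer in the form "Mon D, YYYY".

Nov 24, 2008

Trigger date Oct 4, 2008 + 15 calendar days = Oct 19, 2008.
Oct 19, 2008 is a Sunday, so it moves to the preceding business day, Oct 17, 2008 (Friday).
Counting 20 further business days from Oct 17, 2008 reaches Nov 14, 2008.
Nov 14, 2008 (Friday) is already a business day.
The 10-calendar-day extension moves the deadline from Nov 14, 2008 to Nov 24, 2008.
Nov 24, 2008 (Monday) is already a business day.
Final deadline: Nov 24, 2008.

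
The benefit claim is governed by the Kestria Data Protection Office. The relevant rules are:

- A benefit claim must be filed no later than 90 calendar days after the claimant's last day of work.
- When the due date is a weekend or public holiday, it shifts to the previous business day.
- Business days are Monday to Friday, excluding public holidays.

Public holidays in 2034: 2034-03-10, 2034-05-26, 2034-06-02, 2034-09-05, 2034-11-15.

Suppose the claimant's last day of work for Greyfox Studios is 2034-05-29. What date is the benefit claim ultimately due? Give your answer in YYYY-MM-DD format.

Adding 90 calendar days to 2034-05-29 gives 2034-08-27.
2034-08-27 falls on a Sunday. Rolling to the preceding business day gives 2034-08-25, a Friday.
Deadline: 2034-08-25.

2034-08-25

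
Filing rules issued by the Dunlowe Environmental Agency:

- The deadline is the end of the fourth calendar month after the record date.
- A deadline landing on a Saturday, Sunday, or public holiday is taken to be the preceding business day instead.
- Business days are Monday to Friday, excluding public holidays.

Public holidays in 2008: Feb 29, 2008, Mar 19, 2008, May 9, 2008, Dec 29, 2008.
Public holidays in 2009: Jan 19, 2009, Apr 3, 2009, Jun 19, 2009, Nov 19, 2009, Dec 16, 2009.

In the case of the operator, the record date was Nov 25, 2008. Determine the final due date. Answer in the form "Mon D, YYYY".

Mar 31, 2009

4 months after Nov 25, 2008 falls in March 2009; the last day of that month is Mar 31, 2009.
Since Mar 31, 2009 is a Tuesday and not a holiday, the date is unchanged.
Final deadline: Mar 31, 2009.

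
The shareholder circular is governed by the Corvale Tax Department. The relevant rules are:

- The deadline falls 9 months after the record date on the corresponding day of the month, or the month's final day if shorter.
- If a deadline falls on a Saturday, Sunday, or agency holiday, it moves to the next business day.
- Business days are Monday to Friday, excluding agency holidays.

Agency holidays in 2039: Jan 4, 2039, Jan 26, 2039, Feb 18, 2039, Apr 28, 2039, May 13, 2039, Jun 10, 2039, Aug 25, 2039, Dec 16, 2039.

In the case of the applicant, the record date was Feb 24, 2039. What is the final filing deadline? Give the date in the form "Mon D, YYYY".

Nov 24, 2039

Moving 9 months forward from Feb 24, 2039 on the corresponding day gives Nov 24, 2039.
Nov 24, 2039 (Thursday) is already a business day.
The final due date is Nov 24, 2039.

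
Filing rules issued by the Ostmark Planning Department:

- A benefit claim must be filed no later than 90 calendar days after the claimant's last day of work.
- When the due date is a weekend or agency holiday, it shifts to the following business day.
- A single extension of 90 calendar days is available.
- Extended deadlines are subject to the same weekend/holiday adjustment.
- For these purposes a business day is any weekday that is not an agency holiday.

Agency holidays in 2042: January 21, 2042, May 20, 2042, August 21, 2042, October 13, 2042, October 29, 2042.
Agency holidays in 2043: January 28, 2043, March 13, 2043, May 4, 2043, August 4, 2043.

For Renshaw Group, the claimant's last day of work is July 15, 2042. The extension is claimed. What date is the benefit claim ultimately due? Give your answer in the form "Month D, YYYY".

Adding 90 calendar days to July 15, 2042 gives October 13, 2042.
October 13, 2042 is a listed holiday, so it moves to the next business day, October 14, 2042 (Tuesday).
Add the 90 calendar-day extension to October 14, 2042: January 12, 2043.
January 12, 2043 is a Monday and not a listed holiday, so it stands.
Final deadline: January 12, 2043.

January 12, 2043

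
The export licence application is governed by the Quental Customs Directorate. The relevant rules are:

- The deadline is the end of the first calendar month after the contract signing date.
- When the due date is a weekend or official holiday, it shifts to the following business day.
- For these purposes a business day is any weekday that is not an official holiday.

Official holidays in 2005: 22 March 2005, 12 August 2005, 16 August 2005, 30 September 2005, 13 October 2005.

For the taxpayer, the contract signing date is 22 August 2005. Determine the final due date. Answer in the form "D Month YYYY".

3 October 2005

1 month after 22 August 2005 falls in September 2005; the last day of that month is 30 September 2005.
Because 30 September 2005 is a listed holiday, the deadline becomes 3 October 2005 (Monday).
Deadline: 3 October 2005.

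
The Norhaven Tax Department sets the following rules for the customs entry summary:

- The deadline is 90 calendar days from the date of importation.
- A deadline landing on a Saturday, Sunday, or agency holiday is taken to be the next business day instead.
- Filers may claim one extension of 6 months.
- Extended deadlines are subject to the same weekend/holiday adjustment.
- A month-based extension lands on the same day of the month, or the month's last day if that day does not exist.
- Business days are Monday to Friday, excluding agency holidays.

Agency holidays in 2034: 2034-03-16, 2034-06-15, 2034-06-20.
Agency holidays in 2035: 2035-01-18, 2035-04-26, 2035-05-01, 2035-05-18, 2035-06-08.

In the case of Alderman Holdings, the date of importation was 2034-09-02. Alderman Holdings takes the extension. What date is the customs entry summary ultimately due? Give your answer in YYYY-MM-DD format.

2035-06-01

Adding 90 calendar days to 2034-09-02 gives 2034-12-01.
2034-12-01 falls on a Friday, which is a business day, so no adjustment is needed.
The 6 months extension carries 2034-12-01 to 2035-06-01.
2035-06-01 (Friday) is already a business day.
The final due date is 2035-06-01.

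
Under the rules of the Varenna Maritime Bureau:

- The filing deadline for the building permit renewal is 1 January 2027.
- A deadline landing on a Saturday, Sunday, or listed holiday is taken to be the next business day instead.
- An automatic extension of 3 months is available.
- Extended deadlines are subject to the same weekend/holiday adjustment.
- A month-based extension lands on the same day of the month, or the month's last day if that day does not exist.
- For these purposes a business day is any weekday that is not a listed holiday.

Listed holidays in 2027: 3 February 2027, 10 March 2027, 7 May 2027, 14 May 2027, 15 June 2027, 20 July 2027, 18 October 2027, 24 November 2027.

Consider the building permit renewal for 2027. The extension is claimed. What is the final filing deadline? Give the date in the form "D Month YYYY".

1 April 2027

Start from the fixed due date, 1 January 2027.
1 January 2027 falls on a Friday, which is a business day, so no adjustment is needed.
The 3 months extension carries 1 January 2027 to 1 April 2027.
1 April 2027 (Thursday) is already a business day.
The final due date is 1 April 2027.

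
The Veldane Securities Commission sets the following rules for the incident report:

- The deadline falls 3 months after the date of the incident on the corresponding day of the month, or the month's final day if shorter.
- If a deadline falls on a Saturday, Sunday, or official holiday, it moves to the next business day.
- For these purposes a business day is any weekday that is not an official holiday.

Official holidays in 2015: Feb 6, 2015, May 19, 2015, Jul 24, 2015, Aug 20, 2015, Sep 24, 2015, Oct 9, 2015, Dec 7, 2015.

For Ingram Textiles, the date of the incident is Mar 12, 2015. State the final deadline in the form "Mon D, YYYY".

Jun 12, 2015

3 months from Mar 12, 2015 is Jun 12, 2015.
Since Jun 12, 2015 is a Friday and not a holiday, the date is unchanged.
Deadline: Jun 12, 2015.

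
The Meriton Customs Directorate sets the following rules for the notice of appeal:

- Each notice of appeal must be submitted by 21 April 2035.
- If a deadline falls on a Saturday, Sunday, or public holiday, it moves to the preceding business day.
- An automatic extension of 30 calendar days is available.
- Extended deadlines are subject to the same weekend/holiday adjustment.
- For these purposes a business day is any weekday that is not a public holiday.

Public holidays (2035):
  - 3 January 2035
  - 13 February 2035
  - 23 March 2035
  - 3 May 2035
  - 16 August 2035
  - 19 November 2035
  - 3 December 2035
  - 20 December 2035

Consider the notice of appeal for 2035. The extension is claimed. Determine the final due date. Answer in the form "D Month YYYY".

The statutory due date is 21 April 2035.
21 April 2035 is a Saturday; the preceding business day is 20 April 2035 (Friday).
Applying the 30-calendar-day extension: 20 April 2035 + 30 days = 20 May 2035.
Because 20 May 2035 is a Sunday, the deadline becomes 18 May 2035 (Friday).
Deadline: 18 May 2035.

18 May 2035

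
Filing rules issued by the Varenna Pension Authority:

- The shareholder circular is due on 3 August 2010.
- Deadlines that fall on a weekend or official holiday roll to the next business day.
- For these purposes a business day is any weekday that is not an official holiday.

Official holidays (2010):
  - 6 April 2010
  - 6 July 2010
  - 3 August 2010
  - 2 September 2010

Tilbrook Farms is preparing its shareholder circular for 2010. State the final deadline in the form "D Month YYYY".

4 August 2010

The statutory due date is 3 August 2010.
3 August 2010 is a listed holiday, so it moves to the next business day, 4 August 2010 (Wednesday).
So the filing is due 4 August 2010.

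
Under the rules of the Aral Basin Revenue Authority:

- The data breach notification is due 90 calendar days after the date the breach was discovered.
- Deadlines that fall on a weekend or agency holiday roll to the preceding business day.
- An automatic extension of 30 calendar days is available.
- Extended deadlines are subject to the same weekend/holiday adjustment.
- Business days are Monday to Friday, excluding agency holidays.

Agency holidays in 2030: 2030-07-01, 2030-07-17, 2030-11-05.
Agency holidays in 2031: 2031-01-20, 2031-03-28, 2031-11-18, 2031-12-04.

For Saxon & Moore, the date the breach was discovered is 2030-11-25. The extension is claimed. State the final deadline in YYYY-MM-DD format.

2031-03-21

90 calendar days after 2030-11-25 is 2031-02-23.
2031-02-23 is a Sunday; the preceding business day is 2031-02-21 (Friday).
With the 30-day extension, 2031-02-21 becomes 2031-03-23.
2031-03-23 is a Sunday; the preceding business day is 2031-03-21 (Friday).
Final deadline: 2031-03-21.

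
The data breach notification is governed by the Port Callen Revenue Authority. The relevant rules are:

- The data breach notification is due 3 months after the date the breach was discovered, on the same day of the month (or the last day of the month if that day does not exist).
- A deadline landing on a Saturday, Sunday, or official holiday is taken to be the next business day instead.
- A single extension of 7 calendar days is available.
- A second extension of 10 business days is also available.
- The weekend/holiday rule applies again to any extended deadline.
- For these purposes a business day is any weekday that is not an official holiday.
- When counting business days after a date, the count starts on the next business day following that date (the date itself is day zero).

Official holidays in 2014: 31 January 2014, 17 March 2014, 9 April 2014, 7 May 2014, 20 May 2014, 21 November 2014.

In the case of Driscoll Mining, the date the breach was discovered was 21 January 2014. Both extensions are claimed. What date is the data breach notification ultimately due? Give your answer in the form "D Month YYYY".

Moving 3 months forward from 21 January 2014 on the corresponding day gives 21 April 2014.
21 April 2014 is a Monday and not a listed holiday, so it stands.
The 7-calendar-day extension moves the deadline from 21 April 2014 to 28 April 2014.
28 April 2014 (Monday) is already a business day.
Applying the 10-business-day extension: 10 business days after 28 April 2014 is 13 May 2014.
13 May 2014 is a Tuesday and not a listed holiday, so it stands.
So the filing is due 13 May 2014.

13 May 2014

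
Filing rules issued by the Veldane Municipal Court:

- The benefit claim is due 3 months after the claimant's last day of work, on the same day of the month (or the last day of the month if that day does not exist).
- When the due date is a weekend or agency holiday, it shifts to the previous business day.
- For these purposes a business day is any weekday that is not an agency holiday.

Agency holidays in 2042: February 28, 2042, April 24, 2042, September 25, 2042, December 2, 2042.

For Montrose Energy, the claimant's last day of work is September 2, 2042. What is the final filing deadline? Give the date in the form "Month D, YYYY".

3 months from September 2, 2042 is December 2, 2042.
Because December 2, 2042 is a listed holiday, the deadline becomes December 1, 2042 (Monday).
Deadline: December 1, 2042.

December 1, 2042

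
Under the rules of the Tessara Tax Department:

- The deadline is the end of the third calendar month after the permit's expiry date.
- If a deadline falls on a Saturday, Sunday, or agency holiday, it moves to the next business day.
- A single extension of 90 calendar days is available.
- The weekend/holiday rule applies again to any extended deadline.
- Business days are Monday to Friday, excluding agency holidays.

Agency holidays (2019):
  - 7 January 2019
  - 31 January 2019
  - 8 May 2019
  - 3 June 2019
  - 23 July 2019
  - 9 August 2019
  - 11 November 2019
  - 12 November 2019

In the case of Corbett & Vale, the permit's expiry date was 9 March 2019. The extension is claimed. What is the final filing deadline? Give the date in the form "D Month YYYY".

30 September 2019

3 months after 9 March 2019 falls in June 2019; the last day of that month is 30 June 2019.
30 June 2019 is a Sunday, so it moves to the next business day, 1 July 2019 (Monday).
With the 90-day extension, 1 July 2019 becomes 29 September 2019.
Because 29 September 2019 is a Sunday, the deadline becomes 30 September 2019 (Monday).
The final due date is 30 September 2019.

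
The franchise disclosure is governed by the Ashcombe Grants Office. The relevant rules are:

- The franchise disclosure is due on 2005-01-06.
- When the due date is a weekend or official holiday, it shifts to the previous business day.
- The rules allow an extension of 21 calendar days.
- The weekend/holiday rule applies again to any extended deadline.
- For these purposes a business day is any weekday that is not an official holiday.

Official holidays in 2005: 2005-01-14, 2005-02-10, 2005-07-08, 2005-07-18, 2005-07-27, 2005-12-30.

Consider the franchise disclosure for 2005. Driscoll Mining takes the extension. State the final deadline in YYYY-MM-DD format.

2005-01-27

The statutory due date is 2005-01-06.
2005-01-06 falls on a Thursday, which is a business day, so no adjustment is needed.
With the 21-day extension, 2005-01-06 becomes 2005-01-27.
2005-01-27 (Thursday) is already a business day.
So the filing is due 2005-01-27.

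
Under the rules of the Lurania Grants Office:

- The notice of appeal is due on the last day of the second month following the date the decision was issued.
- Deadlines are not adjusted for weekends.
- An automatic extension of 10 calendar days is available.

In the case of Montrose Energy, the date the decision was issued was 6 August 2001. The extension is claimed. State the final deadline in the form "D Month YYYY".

10 November 2001

2 months after 6 August 2001 is October 2001; that month ends on 31 October 2001.
31 October 2001 falls on a Wednesday. The rules make no weekend/holiday allowance, so it remains 31 October 2001.
Add the 10 calendar-day extension to 31 October 2001: 10 November 2001.
10 November 2001 is a Saturday; no weekend or holiday adjustment applies.
So the filing is due 10 November 2001.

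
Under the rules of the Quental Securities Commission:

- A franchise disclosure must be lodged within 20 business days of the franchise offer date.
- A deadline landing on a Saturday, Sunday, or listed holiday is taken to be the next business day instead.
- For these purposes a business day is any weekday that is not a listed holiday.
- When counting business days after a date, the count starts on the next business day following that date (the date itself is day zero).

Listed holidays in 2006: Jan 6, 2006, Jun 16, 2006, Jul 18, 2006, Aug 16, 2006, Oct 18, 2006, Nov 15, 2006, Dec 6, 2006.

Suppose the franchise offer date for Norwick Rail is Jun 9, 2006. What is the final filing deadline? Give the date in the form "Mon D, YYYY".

20 business days after Jun 9, 2006, excluding weekends and holidays, is Jul 10, 2006.
Jul 10, 2006 (Monday) is already a business day.
So the filing is due Jul 10, 2006.

Jul 10, 2006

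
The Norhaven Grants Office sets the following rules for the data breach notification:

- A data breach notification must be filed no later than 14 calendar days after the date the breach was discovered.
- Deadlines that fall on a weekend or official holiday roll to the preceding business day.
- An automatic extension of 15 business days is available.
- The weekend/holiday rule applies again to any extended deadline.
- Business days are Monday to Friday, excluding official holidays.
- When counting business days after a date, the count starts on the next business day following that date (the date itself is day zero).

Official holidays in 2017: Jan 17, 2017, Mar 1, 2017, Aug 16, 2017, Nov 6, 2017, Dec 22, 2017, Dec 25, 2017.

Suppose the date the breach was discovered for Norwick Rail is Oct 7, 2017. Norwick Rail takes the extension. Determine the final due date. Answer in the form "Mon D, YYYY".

Nov 13, 2017

Adding 14 calendar days to Oct 7, 2017 gives Oct 21, 2017.
Oct 21, 2017 is a Saturday, so it moves to the preceding business day, Oct 20, 2017 (Friday).
Applying the 15-business-day extension: 15 business days after Oct 20, 2017 is Nov 13, 2017.
Since Nov 13, 2017 is a Monday and not a holiday, the date is unchanged.
Final deadline: Nov 13, 2017.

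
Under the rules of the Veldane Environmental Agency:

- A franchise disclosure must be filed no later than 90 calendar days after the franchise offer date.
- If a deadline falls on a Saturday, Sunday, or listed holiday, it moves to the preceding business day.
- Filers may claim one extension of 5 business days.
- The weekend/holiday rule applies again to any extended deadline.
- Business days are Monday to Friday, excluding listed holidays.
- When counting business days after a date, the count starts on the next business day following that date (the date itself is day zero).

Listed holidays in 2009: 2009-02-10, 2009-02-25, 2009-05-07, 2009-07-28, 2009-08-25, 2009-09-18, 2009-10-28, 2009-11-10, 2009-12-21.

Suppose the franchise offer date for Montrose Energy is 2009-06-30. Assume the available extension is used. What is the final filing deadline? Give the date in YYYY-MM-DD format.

Adding 90 calendar days to 2009-06-30 gives 2009-09-28.
2009-09-28 is a Monday and not a listed holiday, so it stands.
Counting 5 further business days from 2009-09-28 reaches 2009-10-05.
2009-10-05 (Monday) is already a business day.
So the filing is due 2009-10-05.

2009-10-05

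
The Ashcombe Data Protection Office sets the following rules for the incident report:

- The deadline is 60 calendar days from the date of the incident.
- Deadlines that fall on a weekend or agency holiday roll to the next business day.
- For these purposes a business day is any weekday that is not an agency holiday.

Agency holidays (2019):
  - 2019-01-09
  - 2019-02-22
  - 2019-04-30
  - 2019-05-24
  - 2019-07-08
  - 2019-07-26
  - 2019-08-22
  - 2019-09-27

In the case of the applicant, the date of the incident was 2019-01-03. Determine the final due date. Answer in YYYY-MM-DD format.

Adding 60 calendar days to 2019-01-03 gives 2019-03-04.
2019-03-04 falls on a Monday, which is a business day, so no adjustment is needed.
Final deadline: 2019-03-04.

2019-03-04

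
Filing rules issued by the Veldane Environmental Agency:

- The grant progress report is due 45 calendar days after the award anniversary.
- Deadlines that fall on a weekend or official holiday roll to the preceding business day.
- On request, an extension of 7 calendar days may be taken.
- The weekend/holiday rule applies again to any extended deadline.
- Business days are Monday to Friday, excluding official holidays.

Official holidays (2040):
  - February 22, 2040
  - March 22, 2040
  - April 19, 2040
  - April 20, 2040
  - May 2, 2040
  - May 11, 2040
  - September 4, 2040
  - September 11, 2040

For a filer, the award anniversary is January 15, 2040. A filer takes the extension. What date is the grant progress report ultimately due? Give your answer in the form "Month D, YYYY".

March 7, 2040

Trigger date January 15, 2040 + 45 calendar days = February 29, 2040.
February 29, 2040 falls on a Wednesday, which is a business day, so no adjustment is needed.
The 7-calendar-day extension moves the deadline from February 29, 2040 to March 7, 2040.
March 7, 2040 falls on a Wednesday, which is a business day, so no adjustment is needed.
The final due date is March 7, 2040.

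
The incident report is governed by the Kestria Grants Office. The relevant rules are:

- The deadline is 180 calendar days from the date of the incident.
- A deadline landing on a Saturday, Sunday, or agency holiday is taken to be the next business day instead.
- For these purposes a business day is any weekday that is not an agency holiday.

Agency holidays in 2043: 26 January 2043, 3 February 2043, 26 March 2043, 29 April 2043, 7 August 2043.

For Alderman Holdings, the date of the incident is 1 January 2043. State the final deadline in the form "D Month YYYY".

30 June 2043

Trigger date 1 January 2043 + 180 calendar days = 30 June 2043.
30 June 2043 (Tuesday) is already a business day.
Deadline: 30 June 2043.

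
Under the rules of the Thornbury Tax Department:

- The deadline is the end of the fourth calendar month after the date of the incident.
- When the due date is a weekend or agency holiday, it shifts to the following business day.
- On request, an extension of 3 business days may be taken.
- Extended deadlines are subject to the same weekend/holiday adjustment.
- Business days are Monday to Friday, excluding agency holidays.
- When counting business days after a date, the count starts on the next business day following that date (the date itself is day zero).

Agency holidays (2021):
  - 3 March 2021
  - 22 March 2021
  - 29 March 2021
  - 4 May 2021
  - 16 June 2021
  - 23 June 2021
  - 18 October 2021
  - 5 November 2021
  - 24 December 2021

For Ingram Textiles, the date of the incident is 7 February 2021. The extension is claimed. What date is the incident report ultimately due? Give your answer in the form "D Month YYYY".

5 July 2021

4 months after 7 February 2021 falls in June 2021; the last day of that month is 30 June 2021.
30 June 2021 is a Wednesday and not a listed holiday, so it stands.
The 3-business-day extension runs from 30 June 2021 to 5 July 2021.
5 July 2021 is a Monday and not a listed holiday, so it stands.
So the filing is due 5 July 2021.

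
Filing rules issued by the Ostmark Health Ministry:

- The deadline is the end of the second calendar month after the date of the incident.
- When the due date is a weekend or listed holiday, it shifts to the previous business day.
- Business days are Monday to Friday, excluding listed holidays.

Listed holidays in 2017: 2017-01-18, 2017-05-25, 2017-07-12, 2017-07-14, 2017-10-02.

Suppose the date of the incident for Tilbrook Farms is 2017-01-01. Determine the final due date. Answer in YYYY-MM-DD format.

2017-03-31

The second month after 2017-01-01 is March 2017, whose last day is 2017-03-31.
2017-03-31 falls on a Friday, which is a business day, so no adjustment is needed.
Final deadline: 2017-03-31.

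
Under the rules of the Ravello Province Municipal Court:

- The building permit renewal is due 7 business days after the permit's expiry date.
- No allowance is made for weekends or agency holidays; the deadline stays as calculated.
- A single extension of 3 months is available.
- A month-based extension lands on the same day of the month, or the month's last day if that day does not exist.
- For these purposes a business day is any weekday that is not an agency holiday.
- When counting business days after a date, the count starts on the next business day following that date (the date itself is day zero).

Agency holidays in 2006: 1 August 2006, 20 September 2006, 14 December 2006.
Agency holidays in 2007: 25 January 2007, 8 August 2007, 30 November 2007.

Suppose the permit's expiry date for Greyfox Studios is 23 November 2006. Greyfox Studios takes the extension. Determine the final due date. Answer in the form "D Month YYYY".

Counting 7 business days after 23 November 2006 (skipping weekends and listed holidays) reaches 4 December 2006.
No adjustment is made for weekends or holidays, so 4 December 2006 stands.
The 3 months extension carries 4 December 2006 to 4 March 2007.
4 March 2007 is a Sunday; no weekend or holiday adjustment applies.
So the filing is due 4 March 2007.

4 March 2007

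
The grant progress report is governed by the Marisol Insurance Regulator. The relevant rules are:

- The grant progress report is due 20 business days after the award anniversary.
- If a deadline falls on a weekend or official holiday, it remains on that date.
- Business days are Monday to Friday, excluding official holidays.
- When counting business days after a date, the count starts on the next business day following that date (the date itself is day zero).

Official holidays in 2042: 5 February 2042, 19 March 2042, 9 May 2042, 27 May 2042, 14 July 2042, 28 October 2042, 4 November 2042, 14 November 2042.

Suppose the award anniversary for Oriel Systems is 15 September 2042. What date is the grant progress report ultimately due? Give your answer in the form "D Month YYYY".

Starting the day after 15 September 2042 and counting 20 business days lands on 13 October 2042.
13 October 2042 falls on a Monday. The rules make no weekend/holiday allowance, so it remains 13 October 2042.
Deadline: 13 October 2042.

13 October 2042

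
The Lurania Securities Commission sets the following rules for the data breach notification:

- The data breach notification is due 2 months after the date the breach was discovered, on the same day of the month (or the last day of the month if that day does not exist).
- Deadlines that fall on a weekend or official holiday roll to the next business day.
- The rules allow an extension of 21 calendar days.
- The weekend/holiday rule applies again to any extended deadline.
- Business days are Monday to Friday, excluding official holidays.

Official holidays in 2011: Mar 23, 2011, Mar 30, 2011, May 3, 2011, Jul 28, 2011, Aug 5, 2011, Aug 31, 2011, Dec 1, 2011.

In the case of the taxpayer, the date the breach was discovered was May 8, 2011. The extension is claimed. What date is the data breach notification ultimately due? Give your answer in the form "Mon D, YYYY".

2 months after May 8, 2011, on the same day of the month, is Jul 8, 2011.
Jul 8, 2011 is a Friday and not a listed holiday, so it stands.
The 21-calendar-day extension moves the deadline from Jul 8, 2011 to Jul 29, 2011.
Since Jul 29, 2011 is a Friday and not a holiday, the date is unchanged.
So the filing is due Jul 29, 2011.

Jul 29, 2011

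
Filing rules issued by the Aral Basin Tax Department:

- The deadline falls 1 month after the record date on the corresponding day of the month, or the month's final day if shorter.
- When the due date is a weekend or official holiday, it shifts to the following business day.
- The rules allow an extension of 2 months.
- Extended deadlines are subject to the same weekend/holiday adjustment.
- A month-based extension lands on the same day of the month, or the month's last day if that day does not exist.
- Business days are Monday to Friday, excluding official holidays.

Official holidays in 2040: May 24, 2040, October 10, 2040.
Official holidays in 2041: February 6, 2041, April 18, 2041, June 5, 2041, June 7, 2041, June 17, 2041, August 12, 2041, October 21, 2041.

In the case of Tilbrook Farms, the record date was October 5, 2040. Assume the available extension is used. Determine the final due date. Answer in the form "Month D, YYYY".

Moving 1 month forward from October 5, 2040 on the corresponding day gives November 5, 2040.
November 5, 2040 falls on a Monday, which is a business day, so no adjustment is needed.
Applying the 2 months extension: 2 months after November 5, 2040 is January 5, 2041.
January 5, 2041 falls on a Saturday. Rolling to the next business day gives January 7, 2041, a Monday.
Final deadline: January 7, 2041.

January 7, 2041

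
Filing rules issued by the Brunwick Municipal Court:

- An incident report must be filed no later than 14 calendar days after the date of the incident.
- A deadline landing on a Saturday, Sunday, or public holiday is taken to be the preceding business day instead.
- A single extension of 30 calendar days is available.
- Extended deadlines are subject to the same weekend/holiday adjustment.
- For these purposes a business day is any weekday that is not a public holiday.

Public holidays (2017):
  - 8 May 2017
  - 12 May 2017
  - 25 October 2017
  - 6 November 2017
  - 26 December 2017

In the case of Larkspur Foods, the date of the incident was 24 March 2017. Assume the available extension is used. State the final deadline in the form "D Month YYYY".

14 calendar days after 24 March 2017 is 7 April 2017.
7 April 2017 falls on a Friday, which is a business day, so no adjustment is needed.
With the 30-day extension, 7 April 2017 becomes 7 May 2017.
7 May 2017 is a Sunday, so it moves to the preceding business day, 5 May 2017 (Friday).
Final deadline: 5 May 2017.

5 May 2017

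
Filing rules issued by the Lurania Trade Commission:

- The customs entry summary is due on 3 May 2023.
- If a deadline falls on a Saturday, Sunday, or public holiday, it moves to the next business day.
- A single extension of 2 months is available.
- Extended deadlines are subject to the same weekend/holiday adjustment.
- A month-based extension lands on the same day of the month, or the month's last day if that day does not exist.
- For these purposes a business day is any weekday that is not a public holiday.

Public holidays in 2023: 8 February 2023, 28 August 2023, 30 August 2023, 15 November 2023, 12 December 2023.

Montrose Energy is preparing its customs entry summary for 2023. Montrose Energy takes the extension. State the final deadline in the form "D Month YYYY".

3 July 2023

Start from the fixed due date, 3 May 2023.
3 May 2023 is a Wednesday and not a listed holiday, so it stands.
The 2 months extension carries 3 May 2023 to 3 July 2023.
3 July 2023 is a Monday and not a listed holiday, so it stands.
So the filing is due 3 July 2023.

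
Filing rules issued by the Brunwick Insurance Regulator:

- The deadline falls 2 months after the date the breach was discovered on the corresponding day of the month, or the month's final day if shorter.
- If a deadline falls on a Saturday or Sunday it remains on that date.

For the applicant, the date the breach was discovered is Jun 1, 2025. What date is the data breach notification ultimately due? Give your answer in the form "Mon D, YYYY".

2 months after Jun 1, 2025, on the same day of the month, is Aug 1, 2025.
Aug 1, 2025 is a Friday; no weekend or holiday adjustment applies.
Final deadline: Aug 1, 2025.

Aug 1, 2025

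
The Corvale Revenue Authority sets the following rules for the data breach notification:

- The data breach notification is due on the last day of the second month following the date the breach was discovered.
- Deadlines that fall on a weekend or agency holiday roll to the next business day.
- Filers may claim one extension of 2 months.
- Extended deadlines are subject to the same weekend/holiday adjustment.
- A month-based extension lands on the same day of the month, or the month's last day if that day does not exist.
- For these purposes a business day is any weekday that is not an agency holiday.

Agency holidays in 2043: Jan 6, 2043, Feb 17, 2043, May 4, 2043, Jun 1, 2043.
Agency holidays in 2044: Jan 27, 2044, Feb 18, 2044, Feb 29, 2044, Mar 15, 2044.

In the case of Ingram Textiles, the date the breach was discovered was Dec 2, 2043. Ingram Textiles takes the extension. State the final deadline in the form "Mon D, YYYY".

The second month after Dec 2, 2043 is February 2044, whose last day is Feb 29, 2044.
Feb 29, 2044 falls on a listed holiday. Rolling to the next business day gives Mar 1, 2044, a Tuesday.
Add 2 months to Mar 1, 2044: May 1, 2044.
May 1, 2044 falls on a Sunday. Rolling to the next business day gives May 2, 2044, a Monday.
Deadline: May 2, 2044.

May 2, 2044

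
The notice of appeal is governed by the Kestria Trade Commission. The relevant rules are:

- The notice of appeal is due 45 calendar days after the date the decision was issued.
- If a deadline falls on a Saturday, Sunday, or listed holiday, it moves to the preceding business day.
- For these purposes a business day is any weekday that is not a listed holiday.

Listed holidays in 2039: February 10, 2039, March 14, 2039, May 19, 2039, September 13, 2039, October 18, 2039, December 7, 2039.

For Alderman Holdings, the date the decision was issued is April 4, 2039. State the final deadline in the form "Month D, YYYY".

May 18, 2039

45 calendar days after April 4, 2039 is May 19, 2039.
May 19, 2039 is a listed holiday; the preceding business day is May 18, 2039 (Wednesday).
Final deadline: May 18, 2039.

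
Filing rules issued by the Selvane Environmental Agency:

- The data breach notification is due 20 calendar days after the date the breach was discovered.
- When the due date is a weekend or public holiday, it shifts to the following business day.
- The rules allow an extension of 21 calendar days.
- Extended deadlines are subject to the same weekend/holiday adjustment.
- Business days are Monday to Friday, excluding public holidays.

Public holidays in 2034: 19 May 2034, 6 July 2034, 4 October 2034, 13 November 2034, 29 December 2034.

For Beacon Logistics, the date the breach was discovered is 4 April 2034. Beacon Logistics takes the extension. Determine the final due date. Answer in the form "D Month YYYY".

Adding 20 calendar days to 4 April 2034 gives 24 April 2034.
24 April 2034 (Monday) is already a business day.
The 21-calendar-day extension moves the deadline from 24 April 2034 to 15 May 2034.
15 May 2034 (Monday) is already a business day.
Final deadline: 15 May 2034.

15 May 2034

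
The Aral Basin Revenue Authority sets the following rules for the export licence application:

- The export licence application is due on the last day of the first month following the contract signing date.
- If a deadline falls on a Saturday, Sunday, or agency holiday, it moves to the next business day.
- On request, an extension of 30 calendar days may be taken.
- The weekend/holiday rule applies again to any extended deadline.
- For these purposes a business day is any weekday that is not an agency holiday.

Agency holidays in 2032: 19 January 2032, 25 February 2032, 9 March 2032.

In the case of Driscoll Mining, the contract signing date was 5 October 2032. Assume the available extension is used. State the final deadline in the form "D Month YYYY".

1 month after 5 October 2032 is November 2032; that month ends on 30 November 2032.
Since 30 November 2032 is a Tuesday and not a holiday, the date is unchanged.
Applying the 30-calendar-day extension: 30 November 2032 + 30 days = 30 December 2032.
Since 30 December 2032 is a Thursday and not a holiday, the date is unchanged.
The final due date is 30 December 2032.

30 December 2032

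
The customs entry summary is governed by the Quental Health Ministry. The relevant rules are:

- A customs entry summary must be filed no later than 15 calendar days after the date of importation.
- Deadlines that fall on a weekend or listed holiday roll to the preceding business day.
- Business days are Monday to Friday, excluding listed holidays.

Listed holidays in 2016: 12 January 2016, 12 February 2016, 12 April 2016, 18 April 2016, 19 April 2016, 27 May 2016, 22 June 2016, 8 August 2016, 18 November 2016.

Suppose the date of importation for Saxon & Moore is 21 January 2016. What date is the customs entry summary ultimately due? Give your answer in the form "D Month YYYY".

Adding 15 calendar days to 21 January 2016 gives 5 February 2016.
5 February 2016 (Friday) is already a business day.
The final due date is 5 February 2016.

5 February 2016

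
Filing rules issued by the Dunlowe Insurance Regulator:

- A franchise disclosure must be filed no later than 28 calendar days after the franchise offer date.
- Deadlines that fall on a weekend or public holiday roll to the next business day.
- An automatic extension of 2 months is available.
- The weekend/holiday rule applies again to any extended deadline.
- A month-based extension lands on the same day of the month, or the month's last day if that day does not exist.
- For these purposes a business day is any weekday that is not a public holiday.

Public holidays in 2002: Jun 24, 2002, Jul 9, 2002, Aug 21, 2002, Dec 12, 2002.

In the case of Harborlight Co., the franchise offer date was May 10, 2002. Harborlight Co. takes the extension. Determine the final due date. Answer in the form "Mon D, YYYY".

From May 10, 2002, 28 calendar days later is Jun 7, 2002.
Jun 7, 2002 is a Friday and not a listed holiday, so it stands.
Applying the 2 months extension: 2 months after Jun 7, 2002 is Aug 7, 2002.
Aug 7, 2002 falls on a Wednesday, which is a business day, so no adjustment is needed.
Deadline: Aug 7, 2002.

Aug 7, 2002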